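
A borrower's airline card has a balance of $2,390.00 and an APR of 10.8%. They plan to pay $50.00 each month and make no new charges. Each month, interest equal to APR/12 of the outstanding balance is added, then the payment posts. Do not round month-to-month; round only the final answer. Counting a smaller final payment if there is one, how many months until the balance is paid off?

Monthly rate r = 10.8%/12 = 0.9% = 0.009.
Recurrence: B ← B·(1+r) − $50.00.
Month 1: interest $21.51; balance after payment $2,361.51.
Month 2: interest $21.25; balance after payment $2,332.76.
Closed form: n = −ln(1 − rB₀/P)/ln(1+r) = −ln(0.5698)/ln(1.009) ≈ 62.777, so the balance reaches zero during payment 63.

63 payments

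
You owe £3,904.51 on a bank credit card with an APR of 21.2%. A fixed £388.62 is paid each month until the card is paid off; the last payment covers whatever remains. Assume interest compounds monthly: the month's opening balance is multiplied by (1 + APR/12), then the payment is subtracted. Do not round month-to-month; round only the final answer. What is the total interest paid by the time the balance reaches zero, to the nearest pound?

Monthly rate r = 21.2%/12 = 1.76667% = 0.0176667.
Payoff takes n = ⌈−ln(1 − rB₀/P)/ln(1+r)⌉ = ⌈11.158⌉ = 12 payments; the last is £61.90.
Total paid = 11·£388.62 + £61.90 = £4,336.72.
Total interest = total paid − principal = £4,336.72 − £3,904.51 = £432.21.

£432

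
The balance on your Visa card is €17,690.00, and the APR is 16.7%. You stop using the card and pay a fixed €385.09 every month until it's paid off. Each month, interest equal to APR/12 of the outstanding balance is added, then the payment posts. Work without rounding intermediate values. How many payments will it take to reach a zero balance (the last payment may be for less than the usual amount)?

Monthly rate r = 16.7%/12 = 1.39167% = 0.0139167.
Recurrence: B ← B·(1+r) − €385.09.
Month 1: interest €246.19; balance after payment €17,551.10.
Month 2: interest €244.25; balance after payment €17,410.26.
Closed form: n = −ln(1 − rB₀/P)/ln(1+r) = −ln(0.36071)/ln(1.01392) ≈ 73.780, so the balance reaches zero during payment 74.

74 payments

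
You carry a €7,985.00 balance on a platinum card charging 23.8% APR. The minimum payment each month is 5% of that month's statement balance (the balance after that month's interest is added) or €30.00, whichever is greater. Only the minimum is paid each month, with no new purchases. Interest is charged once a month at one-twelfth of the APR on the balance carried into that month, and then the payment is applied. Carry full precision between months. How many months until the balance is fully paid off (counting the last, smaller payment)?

Monthly rate r = 23.8%/12 = 1.98333% = 0.0198333.
While 5% of the post-interest balance exceeds €30.00, each month B ← (B·(1+r))·(1 − 0.05), i.e. B shrinks by the factor (1+r)·0.95 = 0.96884.
This holds for months 1–83. Entering month 84 the balance is €577.11; 5% of the post-interest balance is now below €30.00, so the flat €30.00 minimum applies from here.
From month 84 a fixed €30.00 at rate r clears €577.11 in 25 more payments. Total: 83 + 25 = 108 months.

108 months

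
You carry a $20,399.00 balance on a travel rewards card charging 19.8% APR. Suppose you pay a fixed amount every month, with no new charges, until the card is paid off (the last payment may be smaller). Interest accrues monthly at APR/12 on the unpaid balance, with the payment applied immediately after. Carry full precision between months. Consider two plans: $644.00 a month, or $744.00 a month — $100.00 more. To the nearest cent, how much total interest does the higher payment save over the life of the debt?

$1,722.63

Monthly rate r = 19.8%/12 = 1.65% = 0.0165.
At $644.00/mo: n = ⌈−ln(1 − rB₀/P)/ln(1+r)⌉ = 46 payments (last $120.99); total interest = total paid − $20,399.00 = $8,701.99.
At $744.00/mo: 37 payments (last $594.36); total interest $6,979.36.
Interest saved = $8,701.99 − $6,979.36 = $1,722.63.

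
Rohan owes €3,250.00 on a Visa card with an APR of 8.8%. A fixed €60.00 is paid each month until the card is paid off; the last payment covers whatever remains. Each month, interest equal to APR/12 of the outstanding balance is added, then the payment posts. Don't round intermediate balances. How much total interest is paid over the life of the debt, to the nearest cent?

Monthly rate r = 8.8%/12 = 0.733333% = 0.00733333.
Payoff takes n = ⌈−ln(1 − rB₀/P)/ln(1+r)⌉ = ⌈69.281⌉ = 70 payments; the last is €16.90.
Total paid = 69·€60.00 + €16.90 = €4,156.90.
Total interest = total paid − principal = €4,156.90 − €3,250.00 = €906.90.

€906.90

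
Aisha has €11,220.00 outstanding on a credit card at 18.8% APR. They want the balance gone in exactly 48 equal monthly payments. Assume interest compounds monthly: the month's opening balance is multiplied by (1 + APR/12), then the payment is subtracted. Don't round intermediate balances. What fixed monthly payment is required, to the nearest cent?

Monthly rate r = 18.8%/12 = 1.56667% = 0.0156667.
Level-payment amortization: P = B₀·r / (1 − (1+r)^(−n)) = 11220.00·0.0156667 / (1 − 1.01567^(−48)).
Denominator 1 − (1+r)^(−48) = 0.525820883.
P = 175.78 / 0.525820883 ≈ 334.30.

€334.30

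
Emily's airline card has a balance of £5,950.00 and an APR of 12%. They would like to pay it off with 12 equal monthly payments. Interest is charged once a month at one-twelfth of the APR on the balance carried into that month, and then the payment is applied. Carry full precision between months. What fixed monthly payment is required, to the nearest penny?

Monthly rate r = 12%/12 = 1% = 0.01.
Level-payment amortization: P = B₀·r / (1 − (1+r)^(−n)) = 5950.00·0.01 / (1 − 1.01^(−12)).
Denominator 1 − (1+r)^(−12) = 0.112550775.
P = 59.5 / 0.112550775 ≈ 528.65.

£528.65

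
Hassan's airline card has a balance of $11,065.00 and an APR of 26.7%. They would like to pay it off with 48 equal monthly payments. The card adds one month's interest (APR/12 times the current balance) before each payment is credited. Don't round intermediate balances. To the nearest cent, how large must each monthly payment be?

Monthly rate r = 26.7%/12 = 2.225% = 0.02225.
Level-payment amortization: P = B₀·r / (1 − (1+r)^(−n)) = 11065.00·0.02225 / (1 − 1.02225^(−48)).
Denominator 1 − (1+r)^(−48) = 0.652257096.
P = 246.196 / 0.652257096 ≈ 377.45.

$377.45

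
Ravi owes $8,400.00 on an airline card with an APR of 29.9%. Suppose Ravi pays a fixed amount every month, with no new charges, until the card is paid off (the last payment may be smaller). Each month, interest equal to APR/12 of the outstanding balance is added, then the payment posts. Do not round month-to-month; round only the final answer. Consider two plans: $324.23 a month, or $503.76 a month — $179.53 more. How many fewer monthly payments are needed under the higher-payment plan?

21 fewer payments

Monthly rate r = 29.9%/12 = 2.49167% = 0.0249167.
At $324.23/mo: n = ⌈−ln(1 − rB₀/P)/ln(1+r)⌉ = 43 payments (last $46.00); total interest = total paid − $8,400.00 = $5,263.66.
At $503.76/mo: 22 payments (last $412.74); total interest $2,591.70.
Payments saved = 43 − 22 = 21.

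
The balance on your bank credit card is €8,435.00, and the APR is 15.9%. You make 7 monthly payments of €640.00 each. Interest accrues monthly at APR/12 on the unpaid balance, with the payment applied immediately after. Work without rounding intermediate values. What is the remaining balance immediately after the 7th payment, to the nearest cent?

Monthly rate r = 15.9%/12 = 1.325% = 0.01325.
Each month: B ← B·(1+r) − €640.00.
Month 1: interest €111.76; balance after payment €7,906.76.
Month 2: interest €104.76; balance after payment €7,371.53.
Month 3: interest €97.67; balance after payment €6,829.20.
Month 4: interest €90.49; balance after payment €6,279.69.
Month 5: interest €83.21; balance after payment €5,722.89.
Month 6: interest €75.83; balance after payment €5,158.72.
Month 7: interest €68.35; balance after payment €4,587.08.

€4,587.08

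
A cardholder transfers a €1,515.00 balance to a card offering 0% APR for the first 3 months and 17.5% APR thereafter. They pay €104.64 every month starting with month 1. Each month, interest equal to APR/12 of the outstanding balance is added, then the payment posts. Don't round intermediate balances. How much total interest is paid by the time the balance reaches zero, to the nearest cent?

Promo months 1–3 at r₀ = 0%/12 = 0; months 4+ at r₁ = 17.5%/12 = 0.0145833.
After month 3 (no interest yet): B = €1,515.00 − 3·€104.64 = €1,201.08.
Then at r₁ with €104.64/mo: n₂ = −ln(1 − r₁·B/P)/ln(1+r₁) ≈ 12.65 → 13 more payments.
Total paid = 15·€104.64 + €68.50 = €1,638.10; interest = €1,638.10 − €1,515.00 = €123.10.

€123.10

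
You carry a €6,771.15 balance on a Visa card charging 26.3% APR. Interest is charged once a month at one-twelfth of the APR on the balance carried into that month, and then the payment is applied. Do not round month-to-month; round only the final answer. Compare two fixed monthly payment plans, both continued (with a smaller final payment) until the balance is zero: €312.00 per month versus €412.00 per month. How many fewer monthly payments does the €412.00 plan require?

9 fewer payments

Monthly rate r = 26.3%/12 = 2.19167% = 0.0219167.
At €312.00/mo: n = ⌈−ln(1 − rB₀/P)/ln(1+r)⌉ = 30 payments (last €243.31); total interest = total paid − €6,771.15 = €2,520.16.
At €412.00/mo: 21 payments (last €248.03); total interest €1,716.88.
Payments saved = 30 − 21 = 9.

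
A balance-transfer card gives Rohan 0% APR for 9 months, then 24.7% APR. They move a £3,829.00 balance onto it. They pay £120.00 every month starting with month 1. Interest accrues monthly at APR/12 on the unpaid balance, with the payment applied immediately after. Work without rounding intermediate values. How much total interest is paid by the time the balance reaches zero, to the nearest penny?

Promo months 1–9 at r₀ = 0%/12 = 0; months 10+ at r₁ = 24.7%/12 = 0.0205833.
After month 9 (no interest yet): B = £3,829.00 − 9·£120.00 = £2,749.00.
Then at r₁ with £120.00/mo: n₂ = −ln(1 − r₁·B/P)/ln(1+r₁) ≈ 31.30 → 32 more payments.
Total paid = 40·£120.00 + £36.56 = £4,836.56; interest = £4,836.56 − £3,829.00 = £1,007.56.

£1,007.56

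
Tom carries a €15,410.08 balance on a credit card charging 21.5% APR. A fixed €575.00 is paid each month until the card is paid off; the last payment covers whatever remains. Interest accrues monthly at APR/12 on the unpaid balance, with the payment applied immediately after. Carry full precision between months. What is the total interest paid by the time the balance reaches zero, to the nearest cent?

€5,775.06

Monthly rate r = 21.5%/12 = 1.79167% = 0.0179167.
Payoff takes n = ⌈−ln(1 − rB₀/P)/ln(1+r)⌉ = ⌈36.843⌉ = 37 payments; the last is €485.14.
Total paid = 36·€575.00 + €485.14 = €21,185.14.
Total interest = total paid − principal = €21,185.14 − €15,410.08 = €5,775.06.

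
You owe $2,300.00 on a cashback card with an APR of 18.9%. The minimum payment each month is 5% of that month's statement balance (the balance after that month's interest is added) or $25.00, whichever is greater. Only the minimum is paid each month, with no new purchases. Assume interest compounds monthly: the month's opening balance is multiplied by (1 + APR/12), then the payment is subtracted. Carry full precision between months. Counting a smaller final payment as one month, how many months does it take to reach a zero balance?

67 months

Monthly rate r = 18.9%/12 = 1.575% = 0.01575.
While 5% of the post-interest balance exceeds $25.00, each month B ← (B·(1+r))·(1 − 0.05), i.e. B shrinks by the factor (1+r)·0.95 = 0.96496.
This holds for months 1–44. Entering month 45 the balance is $478.84; 5% of the post-interest balance is now below $25.00, so the flat $25.00 minimum applies from here.
From month 45 a fixed $25.00 at rate r clears $478.84 in 23 more payments. Total: 44 + 23 = 67 months.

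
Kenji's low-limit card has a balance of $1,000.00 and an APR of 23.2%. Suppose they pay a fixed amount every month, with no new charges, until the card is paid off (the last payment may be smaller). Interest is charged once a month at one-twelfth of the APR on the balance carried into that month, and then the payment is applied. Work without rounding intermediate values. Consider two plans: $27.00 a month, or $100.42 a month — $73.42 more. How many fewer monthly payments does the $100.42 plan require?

54 fewer payments

Monthly rate r = 23.2%/12 = 1.93333% = 0.0193333.
At $27.00/mo: n = ⌈−ln(1 − rB₀/P)/ln(1+r)⌉ = 66 payments (last $20.19); total interest = total paid − $1,000.00 = $775.19.
At $100.42/mo: 12 payments (last $16.95); total interest $121.57.
Payments saved = 66 − 12 = 54.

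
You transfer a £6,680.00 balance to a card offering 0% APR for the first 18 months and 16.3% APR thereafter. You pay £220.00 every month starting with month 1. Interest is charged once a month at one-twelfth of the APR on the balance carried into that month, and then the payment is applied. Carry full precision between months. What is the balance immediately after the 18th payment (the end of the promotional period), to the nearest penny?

£2,720.00

Promo months 1–18 at r₀ = 0%/12 = 0; months 19+ at r₁ = 16.3%/12 = 0.0135833.
After month 18 (no interest yet): B = £6,680.00 − 18·£220.00 = £2,720.00.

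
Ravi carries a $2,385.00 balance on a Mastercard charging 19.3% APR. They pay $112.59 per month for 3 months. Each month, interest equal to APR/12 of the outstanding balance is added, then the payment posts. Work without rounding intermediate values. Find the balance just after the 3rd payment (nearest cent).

Monthly rate r = 19.3%/12 = 1.60833% = 0.0160833.
Each month: B ← B·(1+r) − $112.59.
Month 1: interest $38.36; balance after payment $2,310.77.
Month 2: interest $37.16; balance after payment $2,235.34.
Month 3: interest $35.95; balance after payment $2,158.71.

$2,158.71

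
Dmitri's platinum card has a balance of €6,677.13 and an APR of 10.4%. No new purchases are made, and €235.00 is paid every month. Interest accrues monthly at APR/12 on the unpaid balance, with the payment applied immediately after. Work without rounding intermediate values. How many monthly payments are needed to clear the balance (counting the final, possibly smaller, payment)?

Monthly rate r = 10.4%/12 = 0.866667% = 0.00866667.
Recurrence: B ← B·(1+r) − €235.00.
Month 1: interest €57.87; balance after payment €6,500.00.
Month 2: interest €56.33; balance after payment €6,321.33.
Closed form: n = −ln(1 − rB₀/P)/ln(1+r) = −ln(0.75375)/ln(1.00867) ≈ 32.760, so the balance reaches zero during payment 33.

33 payments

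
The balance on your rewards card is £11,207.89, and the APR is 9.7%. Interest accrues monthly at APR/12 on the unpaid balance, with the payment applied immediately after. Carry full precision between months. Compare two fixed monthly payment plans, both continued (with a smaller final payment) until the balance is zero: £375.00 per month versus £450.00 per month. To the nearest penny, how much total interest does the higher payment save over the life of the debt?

£315.55

Monthly rate r = 9.7%/12 = 0.808333% = 0.00808333.
At £375.00/mo: n = ⌈−ln(1 − rB₀/P)/ln(1+r)⌉ = 35 payments (last £131.03); total interest = total paid − £11,207.89 = £1,673.14.
At £450.00/mo: 28 payments (last £415.48); total interest £1,357.59.
Interest saved = £1,673.14 − £1,357.59 = £315.55.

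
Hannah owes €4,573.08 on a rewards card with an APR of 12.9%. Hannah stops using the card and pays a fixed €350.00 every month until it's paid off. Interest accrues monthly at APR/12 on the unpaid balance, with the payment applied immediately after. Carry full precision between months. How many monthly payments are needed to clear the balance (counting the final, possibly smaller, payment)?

15 months

Monthly rate r = 12.9%/12 = 1.075% = 0.01075.
Recurrence: B ← B·(1+r) − €350.00.
Month 1: interest €49.16; balance after payment €4,272.24.
Month 2: interest €45.93; balance after payment €3,968.17.
Closed form: n = −ln(1 − rB₀/P)/ln(1+r) = −ln(0.85954)/ln(1.01075) ≈ 14.155, so the balance reaches zero during payment 15.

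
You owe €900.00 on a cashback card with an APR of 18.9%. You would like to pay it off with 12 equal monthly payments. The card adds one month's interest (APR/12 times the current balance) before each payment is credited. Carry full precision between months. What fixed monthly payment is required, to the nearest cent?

Monthly rate r = 18.9%/12 = 1.575% = 0.01575.
Level-payment amortization: P = B₀·r / (1 − (1+r)^(−n)) = 900.00·0.01575 / (1 − 1.01575^(−12)).
Denominator 1 − (1+r)^(−12) = 0.170993324.
P = 14.175 / 0.170993324 ≈ 82.90.

€82.90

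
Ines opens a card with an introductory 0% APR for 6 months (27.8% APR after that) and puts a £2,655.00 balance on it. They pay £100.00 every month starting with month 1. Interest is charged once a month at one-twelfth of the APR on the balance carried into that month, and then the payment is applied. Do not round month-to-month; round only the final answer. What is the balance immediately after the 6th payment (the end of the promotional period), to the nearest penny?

£2,055.00

Promo months 1–6 at r₀ = 0%/12 = 0; months 7+ at r₁ = 27.8%/12 = 0.0231667.
After month 6 (no interest yet): B = £2,655.00 − 6·£100.00 = £2,055.00.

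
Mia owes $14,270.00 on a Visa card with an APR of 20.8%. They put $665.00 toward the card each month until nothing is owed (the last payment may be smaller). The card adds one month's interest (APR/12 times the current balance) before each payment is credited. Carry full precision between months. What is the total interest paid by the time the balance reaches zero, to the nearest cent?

Monthly rate r = 20.8%/12 = 1.73333% = 0.0173333.
Payoff takes n = ⌈−ln(1 − rB₀/P)/ln(1+r)⌉ = ⌈27.067⌉ = 28 payments; the last is $44.67.
Total paid = 27·$665.00 + $44.67 = $17,999.67.
Total interest = total paid − principal = $17,999.67 − $14,270.00 = $3,729.67.

$3,729.67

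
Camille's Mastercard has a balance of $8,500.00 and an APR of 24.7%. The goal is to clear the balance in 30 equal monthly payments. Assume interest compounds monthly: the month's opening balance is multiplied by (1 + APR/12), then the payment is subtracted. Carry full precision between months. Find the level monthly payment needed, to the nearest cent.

Monthly rate r = 24.7%/12 = 2.05833% = 0.0205833.
Level-payment amortization: P = B₀·r / (1 − (1+r)^(−n)) = 8500.00·0.0205833 / (1 − 1.02058^(−30)).
Denominator 1 − (1+r)^(−30) = 0.457317464.
P = 174.958 / 0.457317464 ≈ 382.58.

$382.58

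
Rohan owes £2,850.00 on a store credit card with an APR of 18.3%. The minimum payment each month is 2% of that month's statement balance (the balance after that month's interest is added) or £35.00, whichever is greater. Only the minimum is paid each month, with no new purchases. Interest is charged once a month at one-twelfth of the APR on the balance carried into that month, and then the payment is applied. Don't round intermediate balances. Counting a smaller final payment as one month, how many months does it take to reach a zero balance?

Monthly rate r = 18.3%/12 = 1.525% = 0.01525.
While 2% of the post-interest balance exceeds £35.00, each month B ← (B·(1+r))·(1 − 0.02), i.e. B shrinks by the factor (1+r)·0.98 = 0.99494.
This holds for months 1–100. Entering month 101 the balance is £1,716.93; 2% of the post-interest balance is now below £35.00, so the flat £35.00 minimum applies from here.
From month 101 a fixed £35.00 at rate r clears £1,716.93 in 92 more payments. Total: 100 + 92 = 192 months.

192 months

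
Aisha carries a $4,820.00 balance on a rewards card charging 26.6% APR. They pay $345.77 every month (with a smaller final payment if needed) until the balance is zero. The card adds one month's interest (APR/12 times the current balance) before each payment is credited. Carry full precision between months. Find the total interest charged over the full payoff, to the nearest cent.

$1,009.65

Monthly rate r = 26.6%/12 = 2.21667% = 0.0221667.
Payoff takes n = ⌈−ln(1 − rB₀/P)/ln(1+r)⌉ = ⌈16.859⌉ = 17 payments; the last is $297.33.
Total paid = 16·$345.77 + $297.33 = $5,829.65.
Total interest = total paid − principal = $5,829.65 − $4,820.00 = $1,009.65.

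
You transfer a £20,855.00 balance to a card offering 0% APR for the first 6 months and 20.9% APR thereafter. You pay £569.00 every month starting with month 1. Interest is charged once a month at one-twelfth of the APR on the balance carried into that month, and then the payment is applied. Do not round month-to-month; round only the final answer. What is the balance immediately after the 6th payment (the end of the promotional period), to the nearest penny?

£17,441.00

Promo months 1–6 at r₀ = 0%/12 = 0; months 7+ at r₁ = 20.9%/12 = 0.0174167.
After month 6 (no interest yet): B = £20,855.00 − 6·£569.00 = £17,441.00.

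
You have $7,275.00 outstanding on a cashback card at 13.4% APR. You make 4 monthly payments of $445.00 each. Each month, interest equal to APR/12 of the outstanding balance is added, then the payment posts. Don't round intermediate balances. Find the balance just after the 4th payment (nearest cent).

$5,795.40

Monthly rate r = 13.4%/12 = 1.11667% = 0.0111667.
Each month: B ← B·(1+r) − $445.00.
Month 1: interest $81.24; balance after payment $6,911.24.
Month 2: interest $77.18; balance after payment $6,543.41.
Month 3: interest $73.07; balance after payment $6,171.48.
Month 4: interest $68.91; balance after payment $5,795.40.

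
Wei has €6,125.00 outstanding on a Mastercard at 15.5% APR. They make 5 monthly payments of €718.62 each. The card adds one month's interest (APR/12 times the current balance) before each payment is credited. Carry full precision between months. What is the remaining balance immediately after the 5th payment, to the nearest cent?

€2,843.80

Monthly rate r = 15.5%/12 = 1.29167% = 0.0129167.
Each month: B ← B·(1+r) − €718.62.
Month 1: interest €79.11; balance after payment €5,485.49.
Month 2: interest €70.85; balance after payment €4,837.73.
Month 3: interest €62.49; balance after payment €4,181.60.
Month 4: interest €54.01; balance after payment €3,516.99.
Month 5: interest €45.43; balance after payment €2,843.80.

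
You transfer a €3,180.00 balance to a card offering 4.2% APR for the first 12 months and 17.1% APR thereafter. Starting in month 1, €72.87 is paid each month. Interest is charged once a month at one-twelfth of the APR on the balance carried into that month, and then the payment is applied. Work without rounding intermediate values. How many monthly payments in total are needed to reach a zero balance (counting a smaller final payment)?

Promo months 1–12 at r₀ = 4.2%/12 = 0.0035; months 13+ at r₁ = 17.1%/12 = 0.01425.
After month 12: iterate B ← B·(1+r₀) − €72.87 for 12 months → €2,424.69.
Then at r₁ with €72.87/mo: n₂ = −ln(1 − r₁·B/P)/ln(1+r₁) ≈ 45.43 → 46 more payments.

58 payments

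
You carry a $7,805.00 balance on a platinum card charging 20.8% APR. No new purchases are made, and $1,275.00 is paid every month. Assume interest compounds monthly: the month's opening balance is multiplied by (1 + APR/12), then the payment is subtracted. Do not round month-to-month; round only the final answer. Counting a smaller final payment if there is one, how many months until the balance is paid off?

Monthly rate r = 20.8%/12 = 1.73333% = 0.0173333.
Recurrence: B ← B·(1+r) − $1,275.00.
Month 1: interest $135.29; balance after payment $6,665.29.
Month 2: interest $115.53; balance after payment $5,505.82.
Closed form: n = −ln(1 − rB₀/P)/ln(1+r) = −ln(0.89389)/ln(1.01733) ≈ 6.527, so the balance reaches zero during payment 7.

7 months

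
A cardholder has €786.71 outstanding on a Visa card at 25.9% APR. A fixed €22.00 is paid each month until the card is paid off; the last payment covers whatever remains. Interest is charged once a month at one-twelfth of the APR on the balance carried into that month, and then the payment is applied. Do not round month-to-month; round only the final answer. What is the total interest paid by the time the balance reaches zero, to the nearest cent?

€735.62

Monthly rate r = 25.9%/12 = 2.15833% = 0.0215833.
Payoff takes n = ⌈−ln(1 − rB₀/P)/ln(1+r)⌉ = ⌈69.195⌉ = 70 payments; the last is €4.33.
Total paid = 69·€22.00 + €4.33 = €1,522.33.
Total interest = total paid − principal = €1,522.33 − €786.71 = €735.62.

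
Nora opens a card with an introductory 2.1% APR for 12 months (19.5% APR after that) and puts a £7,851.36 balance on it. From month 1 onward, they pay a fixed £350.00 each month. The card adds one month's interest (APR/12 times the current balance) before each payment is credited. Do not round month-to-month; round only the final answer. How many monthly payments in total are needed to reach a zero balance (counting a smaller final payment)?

24 payments

Promo months 1–12 at r₀ = 2.1%/12 = 0.00175; months 13+ at r₁ = 19.5%/12 = 0.01625.
After month 12: iterate B ← B·(1+r₀) − £350.00 for 12 months → £3,777.17.
Then at r₁ with £350.00/mo: n₂ = −ln(1 − r₁·B/P)/ln(1+r₁) ≈ 11.96 → 12 more payments.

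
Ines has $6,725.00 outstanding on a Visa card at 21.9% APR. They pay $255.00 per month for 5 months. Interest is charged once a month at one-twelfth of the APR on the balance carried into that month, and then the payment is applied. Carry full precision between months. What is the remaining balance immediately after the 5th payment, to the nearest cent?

Monthly rate r = 21.9%/12 = 1.825% = 0.01825.
Each month: B ← B·(1+r) − $255.00.
Month 1: interest $122.73; balance after payment $6,592.73.
Month 2: interest $120.32; balance after payment $6,458.05.
Month 3: interest $117.86; balance after payment $6,320.91.
Month 4: interest $115.36; balance after payment $6,181.26.
Month 5: interest $112.81; balance after payment $6,039.07.

$6,039.07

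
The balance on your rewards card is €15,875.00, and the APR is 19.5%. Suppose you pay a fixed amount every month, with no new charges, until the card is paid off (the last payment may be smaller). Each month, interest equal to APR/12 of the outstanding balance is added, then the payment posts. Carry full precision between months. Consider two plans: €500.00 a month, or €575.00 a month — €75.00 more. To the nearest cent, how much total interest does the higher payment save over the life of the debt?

€1,267.37

Monthly rate r = 19.5%/12 = 1.625% = 0.01625.
At €500.00/mo: n = ⌈−ln(1 − rB₀/P)/ln(1+r)⌉ = 46 payments (last €5.29); total interest = total paid − €15,875.00 = €6,630.29.
At €575.00/mo: 37 payments (last €537.92); total interest €5,362.92.
Interest saved = €6,630.29 − €5,362.92 = €1,267.37.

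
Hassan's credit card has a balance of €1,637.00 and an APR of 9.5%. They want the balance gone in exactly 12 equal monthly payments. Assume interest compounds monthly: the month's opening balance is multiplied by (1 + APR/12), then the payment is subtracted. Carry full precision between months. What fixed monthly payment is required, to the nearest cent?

€143.54

Monthly rate r = 9.5%/12 = 0.791667% = 0.00791667.
Level-payment amortization: P = B₀·r / (1 − (1+r)^(−n)) = 1637.00·0.00791667 / (1 − 1.00792^(−12)).
Denominator 1 − (1+r)^(−12) = 0.0902868339.
P = 12.9596 / 0.0902868339 ≈ 143.54.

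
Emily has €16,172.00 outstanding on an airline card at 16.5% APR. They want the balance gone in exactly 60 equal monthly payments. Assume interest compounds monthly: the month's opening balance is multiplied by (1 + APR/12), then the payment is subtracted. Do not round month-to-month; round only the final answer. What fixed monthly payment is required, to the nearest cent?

€397.58

Monthly rate r = 16.5%/12 = 1.375% = 0.01375.
Level-payment amortization: P = B₀·r / (1 − (1+r)^(−n)) = 16172.00·0.01375 / (1 − 1.01375^(−60)).
Denominator 1 − (1+r)^(−60) = 0.559295011.
P = 222.365 / 0.559295011 ≈ 397.58.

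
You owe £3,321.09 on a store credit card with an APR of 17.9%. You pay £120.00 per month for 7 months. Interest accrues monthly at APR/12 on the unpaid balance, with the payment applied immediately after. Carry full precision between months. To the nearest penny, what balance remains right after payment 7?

£2,805.24

Monthly rate r = 17.9%/12 = 1.49167% = 0.0149167.
Each month: B ← B·(1+r) − £120.00.
Month 1: interest £49.54; balance after payment £3,250.63.
Month 2: interest £48.49; balance after payment £3,179.12.
Month 3: interest £47.42; balance after payment £3,106.54.
Month 4: interest £46.34; balance after payment £3,032.88.
Month 5: interest £45.24; balance after payment £2,958.12.
Month 6: interest £44.13; balance after payment £2,882.24.
Month 7: interest £42.99; balance after payment £2,805.24.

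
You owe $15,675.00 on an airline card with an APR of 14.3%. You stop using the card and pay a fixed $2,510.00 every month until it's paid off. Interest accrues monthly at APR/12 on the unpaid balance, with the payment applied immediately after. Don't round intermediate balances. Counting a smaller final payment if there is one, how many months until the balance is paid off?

Monthly rate r = 14.3%/12 = 1.19167% = 0.0119167.
Recurrence: B ← B·(1+r) − $2,510.00.
Month 1: interest $186.79; balance after payment $13,351.79.
Month 2: interest $159.11; balance after payment $11,000.90.
Closed form: n = −ln(1 − rB₀/P)/ln(1+r) = −ln(0.92558)/ln(1.01192) ≈ 6.528, so the balance reaches zero during payment 7.

7 payments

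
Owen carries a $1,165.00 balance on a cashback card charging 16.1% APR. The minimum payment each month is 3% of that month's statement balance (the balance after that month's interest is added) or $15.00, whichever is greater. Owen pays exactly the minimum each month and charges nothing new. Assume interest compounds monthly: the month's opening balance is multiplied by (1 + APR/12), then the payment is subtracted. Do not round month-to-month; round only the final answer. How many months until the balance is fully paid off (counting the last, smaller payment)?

94 months

Monthly rate r = 16.1%/12 = 1.34167% = 0.0134167.
While 3% of the post-interest balance exceeds $15.00, each month B ← (B·(1+r))·(1 − 0.03), i.e. B shrinks by the factor (1+r)·0.97 = 0.98301.
This holds for months 1–51. Entering month 52 the balance is $486.27; 3% of the post-interest balance is now below $15.00, so the flat $15.00 minimum applies from here.
From month 52 a fixed $15.00 at rate r clears $486.27 in 43 more payments. Total: 51 + 43 = 94 months.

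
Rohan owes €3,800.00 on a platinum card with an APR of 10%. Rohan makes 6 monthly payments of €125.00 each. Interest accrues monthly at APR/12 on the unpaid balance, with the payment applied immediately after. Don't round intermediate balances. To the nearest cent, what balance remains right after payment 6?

€3,228.20

Monthly rate r = 10%/12 = 0.833333% = 0.00833333.
Each month: B ← B·(1+r) − €125.00.
Month 1: interest €31.67; balance after payment €3,706.67.
Month 2: interest €30.89; balance after payment €3,612.56.
Month 3: interest €30.10; balance after payment €3,517.66.
Month 4: interest €29.31; balance after payment €3,421.97.
Month 5: interest €28.52; balance after payment €3,325.49.
Month 6: interest €27.71; balance after payment €3,228.20.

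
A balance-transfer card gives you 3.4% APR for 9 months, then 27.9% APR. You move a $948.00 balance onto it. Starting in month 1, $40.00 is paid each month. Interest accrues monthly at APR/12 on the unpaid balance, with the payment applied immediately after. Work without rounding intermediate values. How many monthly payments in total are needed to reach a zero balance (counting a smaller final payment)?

28 months

Promo months 1–9 at r₀ = 3.4%/12 = 0.00283333; months 10+ at r₁ = 27.9%/12 = 0.02325.
After month 9: iterate B ← B·(1+r₀) − $40.00 for 9 months → $608.34.
Then at r₁ with $40.00/mo: n₂ = −ln(1 − r₁·B/P)/ln(1+r₁) ≈ 18.98 → 19 more payments.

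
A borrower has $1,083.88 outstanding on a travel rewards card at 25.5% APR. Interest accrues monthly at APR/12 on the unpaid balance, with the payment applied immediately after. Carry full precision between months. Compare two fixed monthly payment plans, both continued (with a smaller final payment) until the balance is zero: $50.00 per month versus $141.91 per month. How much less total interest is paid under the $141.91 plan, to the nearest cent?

$272.61

Monthly rate r = 25.5%/12 = 2.125% = 0.02125.
At $50.00/mo: n = ⌈−ln(1 − rB₀/P)/ln(1+r)⌉ = 30 payments (last $18.18); total interest = total paid − $1,083.88 = $384.30.
At $141.91/mo: 9 payments (last $60.29); total interest $111.69.
Interest saved = $384.30 − $111.69 = $272.61.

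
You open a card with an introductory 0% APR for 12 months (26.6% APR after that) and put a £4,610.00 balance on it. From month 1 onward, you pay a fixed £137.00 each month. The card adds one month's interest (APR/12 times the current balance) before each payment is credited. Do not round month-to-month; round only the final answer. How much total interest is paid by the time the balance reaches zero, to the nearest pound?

Promo months 1–12 at r₀ = 0%/12 = 0; months 13+ at r₁ = 26.6%/12 = 0.0221667.
After month 12 (no interest yet): B = £4,610.00 − 12·£137.00 = £2,966.00.
Then at r₁ with £137.00/mo: n₂ = −ln(1 − r₁·B/P)/ln(1+r₁) ≈ 29.82 → 30 more payments.
Total paid = 41·£137.00 + £112.22 = £5,729.22; interest = £5,729.22 − £4,610.00 = £1,119.22.

£1,119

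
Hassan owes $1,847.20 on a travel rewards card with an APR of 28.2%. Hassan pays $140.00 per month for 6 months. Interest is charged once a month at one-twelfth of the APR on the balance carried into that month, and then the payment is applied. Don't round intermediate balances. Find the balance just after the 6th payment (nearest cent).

$1,232.52

Monthly rate r = 28.2%/12 = 2.35% = 0.0235.
Each month: B ← B·(1+r) − $140.00.
Month 1: interest $43.41; balance after payment $1,750.61.
Month 2: interest $41.14; balance after payment $1,651.75.
Month 3: interest $38.82; balance after payment $1,550.56.
Month 4: interest $36.44; balance after payment $1,447.00.
Month 5: interest $34.00; balance after payment $1,341.01.
Month 6: interest $31.51; balance after payment $1,232.52.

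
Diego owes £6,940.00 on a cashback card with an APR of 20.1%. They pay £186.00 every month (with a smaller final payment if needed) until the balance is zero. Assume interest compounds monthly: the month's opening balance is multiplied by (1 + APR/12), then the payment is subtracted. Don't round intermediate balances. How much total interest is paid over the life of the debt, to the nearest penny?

Monthly rate r = 20.1%/12 = 1.675% = 0.01675.
Payoff takes n = ⌈−ln(1 − rB₀/P)/ln(1+r)⌉ = ⌈59.042⌉ = 60 payments; the last is £7.82.
Total paid = 59·£186.00 + £7.82 = £10,981.82.
Total interest = total paid − principal = £10,981.82 − £6,940.00 = £4,041.82.

£4,041.82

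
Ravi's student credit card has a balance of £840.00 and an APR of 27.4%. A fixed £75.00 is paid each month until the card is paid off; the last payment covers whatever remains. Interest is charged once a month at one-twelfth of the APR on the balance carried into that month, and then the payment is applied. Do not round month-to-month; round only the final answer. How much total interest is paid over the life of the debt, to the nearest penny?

Monthly rate r = 27.4%/12 = 2.28333% = 0.0228333.
Payoff takes n = ⌈−ln(1 − rB₀/P)/ln(1+r)⌉ = ⌈13.082⌉ = 14 payments; the last is £6.25.
Total paid = 13·£75.00 + £6.25 = £981.25.
Total interest = total paid − principal = £981.25 − £840.00 = £141.25.

£141.25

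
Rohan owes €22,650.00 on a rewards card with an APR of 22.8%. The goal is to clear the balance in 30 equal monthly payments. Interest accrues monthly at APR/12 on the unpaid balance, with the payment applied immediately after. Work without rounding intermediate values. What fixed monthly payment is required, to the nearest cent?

€997.47

Monthly rate r = 22.8%/12 = 1.9% = 0.019.
Level-payment amortization: P = B₀·r / (1 − (1+r)^(−n)) = 22650.00·0.019 / (1 − 1.019^(−30)).
Denominator 1 − (1+r)^(−30) = 0.431442386.
P = 430.35 / 0.431442386 ≈ 997.47.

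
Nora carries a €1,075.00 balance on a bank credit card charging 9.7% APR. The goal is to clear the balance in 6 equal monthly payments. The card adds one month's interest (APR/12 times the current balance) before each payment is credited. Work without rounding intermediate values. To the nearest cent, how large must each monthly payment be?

Monthly rate r = 9.7%/12 = 0.808333% = 0.00808333.
Level-payment amortization: P = B₀·r / (1 − (1+r)^(−n)) = 1075.00·0.00808333 / (1 − 1.00808^(−6)).
Denominator 1 − (1+r)^(−6) = 0.0471569022.
P = 8.68958 / 0.0471569022 ≈ 184.27.

€184.27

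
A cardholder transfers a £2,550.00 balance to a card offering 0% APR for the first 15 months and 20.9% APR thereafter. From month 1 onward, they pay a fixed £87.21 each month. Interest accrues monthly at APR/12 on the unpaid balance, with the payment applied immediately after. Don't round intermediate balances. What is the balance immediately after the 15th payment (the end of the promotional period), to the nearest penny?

Promo months 1–15 at r₀ = 0%/12 = 0; months 16+ at r₁ = 20.9%/12 = 0.0174167.
After month 15 (no interest yet): B = £2,550.00 − 15·£87.21 = £1,241.85.

£1,241.85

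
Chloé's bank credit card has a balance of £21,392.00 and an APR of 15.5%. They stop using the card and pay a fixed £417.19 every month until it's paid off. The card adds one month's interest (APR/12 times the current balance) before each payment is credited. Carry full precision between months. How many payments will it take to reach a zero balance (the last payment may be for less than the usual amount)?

85 payments

Monthly rate r = 15.5%/12 = 1.29167% = 0.0129167.
Recurrence: B ← B·(1+r) − £417.19.
Month 1: interest £276.31; balance after payment £21,251.12.
Month 2: interest £274.49; balance after payment £21,108.43.
Closed form: n = −ln(1 − rB₀/P)/ln(1+r) = −ln(0.33768)/ln(1.01292) ≈ 84.593, so the balance reaches zero during payment 85.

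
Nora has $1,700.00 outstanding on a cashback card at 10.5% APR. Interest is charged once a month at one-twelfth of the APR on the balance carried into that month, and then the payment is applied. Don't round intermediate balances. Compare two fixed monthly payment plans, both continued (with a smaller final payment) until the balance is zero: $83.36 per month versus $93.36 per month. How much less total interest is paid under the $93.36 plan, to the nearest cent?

$20.90

Monthly rate r = 10.5%/12 = 0.875% = 0.00875.
At $83.36/mo: n = ⌈−ln(1 − rB₀/P)/ln(1+r)⌉ = 23 payments (last $46.89); total interest = total paid − $1,700.00 = $180.81.
At $93.36/mo: 20 payments (last $86.07); total interest $159.91.
Interest saved = $180.81 − $159.91 = $20.90.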